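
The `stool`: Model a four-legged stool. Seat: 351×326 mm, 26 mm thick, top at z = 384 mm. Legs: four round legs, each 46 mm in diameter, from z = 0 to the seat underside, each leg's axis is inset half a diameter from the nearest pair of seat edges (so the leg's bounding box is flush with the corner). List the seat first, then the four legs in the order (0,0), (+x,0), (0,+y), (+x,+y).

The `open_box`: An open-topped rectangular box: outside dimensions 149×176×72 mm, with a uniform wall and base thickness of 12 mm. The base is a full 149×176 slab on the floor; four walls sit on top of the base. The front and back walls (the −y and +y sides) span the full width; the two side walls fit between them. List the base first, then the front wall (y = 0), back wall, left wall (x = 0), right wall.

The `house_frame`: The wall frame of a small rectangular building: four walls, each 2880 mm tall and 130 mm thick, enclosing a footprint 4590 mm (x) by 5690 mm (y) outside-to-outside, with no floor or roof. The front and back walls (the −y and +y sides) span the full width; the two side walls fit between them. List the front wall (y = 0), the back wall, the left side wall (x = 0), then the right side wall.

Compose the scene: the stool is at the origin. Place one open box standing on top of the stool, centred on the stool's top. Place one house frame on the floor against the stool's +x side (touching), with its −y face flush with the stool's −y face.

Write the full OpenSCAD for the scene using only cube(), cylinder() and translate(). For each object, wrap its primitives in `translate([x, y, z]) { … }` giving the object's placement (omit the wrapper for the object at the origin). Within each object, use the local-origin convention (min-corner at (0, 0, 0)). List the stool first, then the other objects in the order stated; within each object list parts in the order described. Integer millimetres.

translate([0, 0, 358]) cube([351, 326, 26]);
translate([23, 23, 0]) cylinder(h = 358, r = 23);
translate([328, 23, 0]) cylinder(h = 358, r = 23);
translate([23, 303, 0]) cylinder(h = 358, r = 23);
translate([328, 303, 0]) cylinder(h = 358, r = 23);
translate([101, 75, 384]) {
  cube([149, 176, 12]);
  translate([0, 0, 12]) cube([149, 12, 60]);
  translate([0, 164, 12]) cube([149, 12, 60]);
  translate([0, 12, 12]) cube([12, 152, 60]);
  translate([137, 12, 12]) cube([12, 152, 60]);
}
translate([351, 0, 0]) {
  cube([4590, 130, 2880]);
  translate([0, 5560, 0]) cube([4590, 130, 2880]);
  translate([0, 130, 0]) cube([130, 5430, 2880]);
  translate([4460, 130, 0]) cube([130, 5430, 2880]);
}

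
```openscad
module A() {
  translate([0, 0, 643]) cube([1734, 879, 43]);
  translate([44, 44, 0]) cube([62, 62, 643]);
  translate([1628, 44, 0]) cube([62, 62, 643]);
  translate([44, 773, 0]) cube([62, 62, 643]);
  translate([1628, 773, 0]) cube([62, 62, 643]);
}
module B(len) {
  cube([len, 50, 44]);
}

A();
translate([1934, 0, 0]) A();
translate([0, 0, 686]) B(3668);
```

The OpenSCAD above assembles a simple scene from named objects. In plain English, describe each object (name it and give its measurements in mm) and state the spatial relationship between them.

A is a table with a 1734×879 mm rectangular top, 43 mm thick, top surface at z = 686 mm, supported by four 62×62 mm square legs, each inset 44 mm from the nearest pair of top edges, running from the floor.

B is a rectangular beam 3668 mm long (x), 50 mm deep (y), 44 mm thick (z).

The beam spans the tops of two tables placed 200 mm apart, resting at z = 686 mm.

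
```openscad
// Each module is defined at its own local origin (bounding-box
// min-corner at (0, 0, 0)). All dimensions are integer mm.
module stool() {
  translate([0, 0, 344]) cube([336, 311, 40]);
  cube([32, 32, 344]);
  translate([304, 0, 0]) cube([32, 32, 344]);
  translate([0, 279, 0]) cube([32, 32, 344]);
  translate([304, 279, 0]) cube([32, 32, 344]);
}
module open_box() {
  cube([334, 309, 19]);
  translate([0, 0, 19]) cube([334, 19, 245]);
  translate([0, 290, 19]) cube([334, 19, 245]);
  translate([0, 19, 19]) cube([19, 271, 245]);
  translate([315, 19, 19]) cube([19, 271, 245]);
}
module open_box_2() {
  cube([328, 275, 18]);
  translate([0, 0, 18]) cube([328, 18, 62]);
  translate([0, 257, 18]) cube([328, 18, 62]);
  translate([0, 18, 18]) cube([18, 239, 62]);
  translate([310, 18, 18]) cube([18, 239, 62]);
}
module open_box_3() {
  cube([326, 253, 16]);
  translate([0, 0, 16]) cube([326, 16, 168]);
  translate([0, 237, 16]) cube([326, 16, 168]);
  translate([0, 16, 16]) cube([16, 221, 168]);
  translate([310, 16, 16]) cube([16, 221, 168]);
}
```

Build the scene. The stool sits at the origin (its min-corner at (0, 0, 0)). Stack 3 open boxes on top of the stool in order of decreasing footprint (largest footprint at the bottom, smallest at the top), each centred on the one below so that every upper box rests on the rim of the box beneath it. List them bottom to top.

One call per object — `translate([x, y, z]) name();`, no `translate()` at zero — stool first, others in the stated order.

stool();
translate([1, 1, 384]) open_box();
translate([4, 18, 648]) open_box_2();
translate([5, 29, 728]) open_box_3();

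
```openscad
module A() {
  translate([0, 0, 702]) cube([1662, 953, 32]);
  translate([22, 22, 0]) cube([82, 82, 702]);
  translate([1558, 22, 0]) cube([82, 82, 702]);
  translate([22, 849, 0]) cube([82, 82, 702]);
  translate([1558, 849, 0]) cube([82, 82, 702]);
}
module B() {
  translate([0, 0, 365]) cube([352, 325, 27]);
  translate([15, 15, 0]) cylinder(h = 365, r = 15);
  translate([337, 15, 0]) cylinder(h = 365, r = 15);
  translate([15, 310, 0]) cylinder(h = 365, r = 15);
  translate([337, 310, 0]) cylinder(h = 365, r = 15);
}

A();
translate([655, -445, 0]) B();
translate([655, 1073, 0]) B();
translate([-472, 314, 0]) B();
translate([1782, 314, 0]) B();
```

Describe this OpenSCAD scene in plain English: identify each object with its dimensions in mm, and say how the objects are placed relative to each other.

A is a table with a 1662×953 mm rectangular top, 32 mm thick, top surface at z = 734 mm, supported by four 82×82 mm square legs, each inset 22 mm from the nearest pair of top edges, running from the floor.

B is a four-legged stool. The seat is a 352×325×27 mm slab whose top surface is at z = 392 mm; four round legs, each 30 mm in diameter, run from the floor (z = 0) to the underside of the seat, each leg's axis is inset half a diameter from the nearest pair of seat edges (so the leg's bounding box is flush with the corner).

Four stools sit around the table at the −y, +y, −x, +x sides.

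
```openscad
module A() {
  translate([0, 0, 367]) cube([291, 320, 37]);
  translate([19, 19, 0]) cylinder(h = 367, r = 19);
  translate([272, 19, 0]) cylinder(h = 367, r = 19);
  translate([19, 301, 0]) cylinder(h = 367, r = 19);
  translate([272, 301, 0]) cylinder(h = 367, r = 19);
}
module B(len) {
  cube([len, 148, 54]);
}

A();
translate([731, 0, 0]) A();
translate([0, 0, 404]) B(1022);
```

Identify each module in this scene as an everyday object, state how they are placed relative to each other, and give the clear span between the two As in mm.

A is a stool. B is a beam. A beam spans the tops of two stools. The clear span between the two stools is 440 mm.

Second stool starts at x = 731; first ends at x = 291; clear span = 731 − 291 = 440 mm.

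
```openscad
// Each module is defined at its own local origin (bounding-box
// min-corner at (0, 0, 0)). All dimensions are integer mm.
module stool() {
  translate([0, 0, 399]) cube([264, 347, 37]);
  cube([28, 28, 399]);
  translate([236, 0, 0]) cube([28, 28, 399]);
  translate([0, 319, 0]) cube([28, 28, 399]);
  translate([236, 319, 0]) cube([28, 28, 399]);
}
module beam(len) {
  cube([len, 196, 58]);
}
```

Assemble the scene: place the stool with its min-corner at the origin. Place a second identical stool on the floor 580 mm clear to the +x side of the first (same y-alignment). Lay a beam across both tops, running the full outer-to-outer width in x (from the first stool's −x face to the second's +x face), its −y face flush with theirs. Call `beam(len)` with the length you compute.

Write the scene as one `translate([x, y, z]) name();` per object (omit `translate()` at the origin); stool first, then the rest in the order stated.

stool();
translate([844, 0, 0]) stool();
translate([0, 0, 436]) beam(1108);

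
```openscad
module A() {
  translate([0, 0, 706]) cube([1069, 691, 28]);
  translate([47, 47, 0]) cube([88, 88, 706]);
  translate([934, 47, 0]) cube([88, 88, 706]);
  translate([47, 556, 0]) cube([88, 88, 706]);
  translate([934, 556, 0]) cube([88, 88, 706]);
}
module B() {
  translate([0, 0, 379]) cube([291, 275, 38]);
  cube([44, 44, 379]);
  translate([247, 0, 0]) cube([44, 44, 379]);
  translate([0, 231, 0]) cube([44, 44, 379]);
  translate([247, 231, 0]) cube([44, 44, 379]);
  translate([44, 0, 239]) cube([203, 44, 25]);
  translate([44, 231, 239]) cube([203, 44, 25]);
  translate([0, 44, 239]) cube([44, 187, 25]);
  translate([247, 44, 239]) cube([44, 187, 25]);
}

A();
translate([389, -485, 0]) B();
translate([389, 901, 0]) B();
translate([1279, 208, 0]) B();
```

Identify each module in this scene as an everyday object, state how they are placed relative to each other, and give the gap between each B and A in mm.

Each stool's nearest face is 210 mm from the table's bounding box.

A is a table. B is a stool. Three stools sit around the table at the −y, +y, +x sides. The gap between each stool and the table is 210 mm.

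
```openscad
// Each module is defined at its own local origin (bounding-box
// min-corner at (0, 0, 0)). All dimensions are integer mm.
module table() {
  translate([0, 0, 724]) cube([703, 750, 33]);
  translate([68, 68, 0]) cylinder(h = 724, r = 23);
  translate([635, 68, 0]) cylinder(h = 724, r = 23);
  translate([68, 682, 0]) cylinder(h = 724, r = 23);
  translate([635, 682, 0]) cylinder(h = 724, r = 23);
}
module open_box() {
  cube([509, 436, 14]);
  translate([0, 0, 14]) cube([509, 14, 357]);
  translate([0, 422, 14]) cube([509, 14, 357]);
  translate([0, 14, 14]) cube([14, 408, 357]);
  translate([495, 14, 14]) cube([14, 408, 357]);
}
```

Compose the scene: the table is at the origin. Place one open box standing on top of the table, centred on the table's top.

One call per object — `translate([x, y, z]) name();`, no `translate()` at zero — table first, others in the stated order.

table();
translate([97, 157, 757]) open_box();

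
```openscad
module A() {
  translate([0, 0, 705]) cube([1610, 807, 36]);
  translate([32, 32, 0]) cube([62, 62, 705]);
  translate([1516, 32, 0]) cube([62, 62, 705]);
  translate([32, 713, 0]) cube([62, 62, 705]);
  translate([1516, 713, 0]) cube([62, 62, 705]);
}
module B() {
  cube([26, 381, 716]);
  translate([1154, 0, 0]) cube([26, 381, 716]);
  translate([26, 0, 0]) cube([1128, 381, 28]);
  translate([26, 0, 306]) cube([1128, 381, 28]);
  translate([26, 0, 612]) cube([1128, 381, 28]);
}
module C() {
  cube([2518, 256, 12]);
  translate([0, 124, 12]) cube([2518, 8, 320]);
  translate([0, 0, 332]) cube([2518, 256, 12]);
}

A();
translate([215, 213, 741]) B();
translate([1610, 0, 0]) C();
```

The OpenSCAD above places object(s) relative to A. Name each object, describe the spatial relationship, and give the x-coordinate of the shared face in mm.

A is a table. B is a bookshelf. C is an I-beam. The bookshelf is on top of the table, centred. The I-beam is against the table's +x side, with their −y faces flush. The x-coordinate of the shared face is 1610 mm.

The table's +x face and the I-beam's −x face are both at x = 1610 mm.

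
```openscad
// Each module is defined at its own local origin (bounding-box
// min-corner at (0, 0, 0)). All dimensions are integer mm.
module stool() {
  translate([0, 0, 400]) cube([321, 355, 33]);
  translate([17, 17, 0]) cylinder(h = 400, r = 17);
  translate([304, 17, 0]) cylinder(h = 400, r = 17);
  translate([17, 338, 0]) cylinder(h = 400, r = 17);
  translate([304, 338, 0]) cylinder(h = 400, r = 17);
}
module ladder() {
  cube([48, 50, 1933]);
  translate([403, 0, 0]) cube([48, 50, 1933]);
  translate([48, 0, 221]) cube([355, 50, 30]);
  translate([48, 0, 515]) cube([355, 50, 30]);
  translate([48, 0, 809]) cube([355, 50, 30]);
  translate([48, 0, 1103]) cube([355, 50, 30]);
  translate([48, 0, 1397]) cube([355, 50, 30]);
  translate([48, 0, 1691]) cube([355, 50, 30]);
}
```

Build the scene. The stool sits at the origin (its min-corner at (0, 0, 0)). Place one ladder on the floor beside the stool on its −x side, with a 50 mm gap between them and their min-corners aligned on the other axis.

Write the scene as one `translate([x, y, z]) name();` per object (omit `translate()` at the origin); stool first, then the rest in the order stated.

stool();
translate([-501, 0, 0]) ladder();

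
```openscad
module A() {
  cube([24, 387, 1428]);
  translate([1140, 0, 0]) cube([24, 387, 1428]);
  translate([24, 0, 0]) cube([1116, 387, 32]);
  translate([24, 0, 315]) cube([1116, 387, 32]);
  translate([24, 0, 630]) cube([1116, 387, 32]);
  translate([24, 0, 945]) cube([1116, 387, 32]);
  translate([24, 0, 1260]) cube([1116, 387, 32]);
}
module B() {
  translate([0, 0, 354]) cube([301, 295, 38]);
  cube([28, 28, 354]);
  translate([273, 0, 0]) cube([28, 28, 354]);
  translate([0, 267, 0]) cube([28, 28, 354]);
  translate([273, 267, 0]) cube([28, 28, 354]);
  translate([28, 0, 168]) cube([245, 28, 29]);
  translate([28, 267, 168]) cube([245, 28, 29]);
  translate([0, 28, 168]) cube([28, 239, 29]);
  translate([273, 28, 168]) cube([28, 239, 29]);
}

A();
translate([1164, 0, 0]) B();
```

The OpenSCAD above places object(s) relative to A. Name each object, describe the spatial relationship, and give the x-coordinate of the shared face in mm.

The bookshelf's +x face and the stool's −x face are both at x = 1164 mm.

A is a bookshelf. B is a stool. The stool is against the bookshelf's +x side, with their −y faces flush. The x-coordinate of the shared face is 1164 mm.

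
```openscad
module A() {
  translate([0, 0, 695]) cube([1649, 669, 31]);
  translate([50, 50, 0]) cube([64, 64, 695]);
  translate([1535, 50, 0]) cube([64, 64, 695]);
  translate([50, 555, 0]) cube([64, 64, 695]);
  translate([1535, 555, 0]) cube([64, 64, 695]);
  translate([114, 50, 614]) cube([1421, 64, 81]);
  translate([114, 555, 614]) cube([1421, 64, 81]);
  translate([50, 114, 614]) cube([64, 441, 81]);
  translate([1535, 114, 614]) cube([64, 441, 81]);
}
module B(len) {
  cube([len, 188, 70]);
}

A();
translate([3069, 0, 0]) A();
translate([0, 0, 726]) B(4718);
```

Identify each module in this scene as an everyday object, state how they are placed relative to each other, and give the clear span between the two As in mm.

A is a table. B is a beam. A beam spans the tops of two tables. The clear span between the two tables is 1420 mm.

Second table starts at x = 3069; first ends at x = 1649; clear span = 3069 − 1649 = 1420 mm.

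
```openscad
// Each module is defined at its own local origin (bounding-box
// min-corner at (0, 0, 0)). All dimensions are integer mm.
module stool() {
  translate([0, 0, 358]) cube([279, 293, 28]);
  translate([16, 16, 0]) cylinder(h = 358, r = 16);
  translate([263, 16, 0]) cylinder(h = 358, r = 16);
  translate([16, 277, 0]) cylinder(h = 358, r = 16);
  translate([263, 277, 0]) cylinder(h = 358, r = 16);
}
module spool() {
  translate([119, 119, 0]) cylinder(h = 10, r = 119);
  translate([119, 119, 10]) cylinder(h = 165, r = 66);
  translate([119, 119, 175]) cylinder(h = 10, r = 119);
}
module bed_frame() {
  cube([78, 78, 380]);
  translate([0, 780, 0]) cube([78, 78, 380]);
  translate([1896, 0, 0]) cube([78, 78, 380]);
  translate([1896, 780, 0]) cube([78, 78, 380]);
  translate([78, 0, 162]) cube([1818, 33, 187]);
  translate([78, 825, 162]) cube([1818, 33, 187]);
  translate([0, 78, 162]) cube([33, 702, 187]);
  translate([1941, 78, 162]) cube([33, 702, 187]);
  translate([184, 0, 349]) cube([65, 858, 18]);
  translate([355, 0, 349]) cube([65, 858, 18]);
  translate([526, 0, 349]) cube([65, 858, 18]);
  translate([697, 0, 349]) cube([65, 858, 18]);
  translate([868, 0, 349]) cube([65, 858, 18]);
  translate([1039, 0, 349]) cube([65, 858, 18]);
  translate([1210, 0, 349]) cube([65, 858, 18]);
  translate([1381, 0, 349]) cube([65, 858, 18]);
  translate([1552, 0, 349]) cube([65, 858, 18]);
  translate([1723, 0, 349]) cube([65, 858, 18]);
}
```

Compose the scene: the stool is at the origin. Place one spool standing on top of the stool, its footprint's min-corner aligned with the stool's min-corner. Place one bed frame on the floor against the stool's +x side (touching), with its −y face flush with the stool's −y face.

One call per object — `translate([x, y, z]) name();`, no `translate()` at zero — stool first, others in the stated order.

stool();
translate([0, 0, 386]) spool();
translate([279, 0, 0]) bed_frame();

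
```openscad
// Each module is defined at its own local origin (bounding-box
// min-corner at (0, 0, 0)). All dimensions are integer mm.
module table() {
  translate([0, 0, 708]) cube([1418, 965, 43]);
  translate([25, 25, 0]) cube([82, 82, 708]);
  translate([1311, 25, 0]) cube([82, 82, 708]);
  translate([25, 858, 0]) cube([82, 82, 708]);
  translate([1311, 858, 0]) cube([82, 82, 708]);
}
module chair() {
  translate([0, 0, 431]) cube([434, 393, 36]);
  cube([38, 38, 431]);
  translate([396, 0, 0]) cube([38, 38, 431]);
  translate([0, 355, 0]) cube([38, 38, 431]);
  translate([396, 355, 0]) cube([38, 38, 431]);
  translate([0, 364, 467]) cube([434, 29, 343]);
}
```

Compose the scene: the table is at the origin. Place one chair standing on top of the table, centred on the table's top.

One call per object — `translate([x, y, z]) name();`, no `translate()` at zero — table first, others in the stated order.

table();
translate([492, 286, 751]) chair();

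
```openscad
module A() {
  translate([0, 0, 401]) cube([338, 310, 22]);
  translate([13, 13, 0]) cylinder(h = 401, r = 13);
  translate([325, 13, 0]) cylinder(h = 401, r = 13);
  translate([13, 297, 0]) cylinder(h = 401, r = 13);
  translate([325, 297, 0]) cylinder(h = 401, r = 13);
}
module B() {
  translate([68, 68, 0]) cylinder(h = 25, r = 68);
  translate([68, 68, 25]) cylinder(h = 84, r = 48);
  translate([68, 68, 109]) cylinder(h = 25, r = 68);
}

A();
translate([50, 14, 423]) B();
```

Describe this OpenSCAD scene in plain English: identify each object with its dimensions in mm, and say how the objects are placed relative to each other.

A is a four-legged stool. The seat is 338×310 mm, 22 mm thick, top at z = 423 mm. It stands on four round legs, each 26 mm in diameter, from z = 0 to the seat underside, each leg's axis is inset half a diameter from the nearest pair of seat edges (so the leg's bounding box is flush with the corner).

B is a spool: two coaxial disc flanges of radius 68 mm and thickness 25 mm, joined by a core cylinder of radius 48 mm and height 84 mm. The lower flange rests on z = 0 and the three cylinders share a vertical axis.

The spool is on top of the stool.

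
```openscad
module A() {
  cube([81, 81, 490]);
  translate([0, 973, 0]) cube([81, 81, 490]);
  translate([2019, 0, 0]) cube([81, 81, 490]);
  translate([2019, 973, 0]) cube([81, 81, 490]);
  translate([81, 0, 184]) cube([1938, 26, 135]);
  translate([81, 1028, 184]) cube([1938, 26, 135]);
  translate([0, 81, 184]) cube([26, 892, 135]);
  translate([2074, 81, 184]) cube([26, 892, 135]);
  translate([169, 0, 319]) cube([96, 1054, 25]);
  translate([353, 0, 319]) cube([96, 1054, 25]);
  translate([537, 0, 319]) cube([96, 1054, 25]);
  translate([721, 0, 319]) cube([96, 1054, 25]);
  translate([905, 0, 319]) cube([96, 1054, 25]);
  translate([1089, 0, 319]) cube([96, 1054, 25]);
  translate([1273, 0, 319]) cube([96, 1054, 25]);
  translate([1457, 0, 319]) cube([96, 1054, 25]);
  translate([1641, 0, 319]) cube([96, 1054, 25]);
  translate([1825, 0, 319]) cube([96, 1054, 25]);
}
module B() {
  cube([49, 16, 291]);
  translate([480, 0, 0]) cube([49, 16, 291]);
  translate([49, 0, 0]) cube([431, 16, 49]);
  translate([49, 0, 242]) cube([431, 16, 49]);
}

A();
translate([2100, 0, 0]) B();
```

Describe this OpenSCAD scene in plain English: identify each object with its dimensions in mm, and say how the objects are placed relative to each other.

A is a bed frame 2100 mm long (x) by 1054 mm wide (y). Four 81×81 mm corner posts, 490 mm tall, at the corners of the footprint. Four rails of 26 mm thickness and 135 mm height run between adjacent posts with their undersides at z = 184 mm, their outer faces flush with the outside of the frame (the two x-running rails run between the posts' inner faces; the two y-running rails run between the posts' inner faces). 10 slats, each 96 mm wide (x) and 25 mm thick, lie across the top of the two x-running rails, running the full 1054 mm width of the frame in y; the slats are evenly spaced along x between the inner faces of the end posts with equal gaps (rounded down to the nearest mm) at the −x end and between each pair — any rounding remainder accumulates at the +x end.

B is a picture frame with a 431×193 mm rectangular opening (x by z) and a uniform 49 mm border on every side. Frame depth is 16 mm along y. It is built from two vertical stiles running the full outside height and two horizontal rails spanning the gap between the stiles.

The picture frame is against the bed frame's +x side, with their −y faces flush.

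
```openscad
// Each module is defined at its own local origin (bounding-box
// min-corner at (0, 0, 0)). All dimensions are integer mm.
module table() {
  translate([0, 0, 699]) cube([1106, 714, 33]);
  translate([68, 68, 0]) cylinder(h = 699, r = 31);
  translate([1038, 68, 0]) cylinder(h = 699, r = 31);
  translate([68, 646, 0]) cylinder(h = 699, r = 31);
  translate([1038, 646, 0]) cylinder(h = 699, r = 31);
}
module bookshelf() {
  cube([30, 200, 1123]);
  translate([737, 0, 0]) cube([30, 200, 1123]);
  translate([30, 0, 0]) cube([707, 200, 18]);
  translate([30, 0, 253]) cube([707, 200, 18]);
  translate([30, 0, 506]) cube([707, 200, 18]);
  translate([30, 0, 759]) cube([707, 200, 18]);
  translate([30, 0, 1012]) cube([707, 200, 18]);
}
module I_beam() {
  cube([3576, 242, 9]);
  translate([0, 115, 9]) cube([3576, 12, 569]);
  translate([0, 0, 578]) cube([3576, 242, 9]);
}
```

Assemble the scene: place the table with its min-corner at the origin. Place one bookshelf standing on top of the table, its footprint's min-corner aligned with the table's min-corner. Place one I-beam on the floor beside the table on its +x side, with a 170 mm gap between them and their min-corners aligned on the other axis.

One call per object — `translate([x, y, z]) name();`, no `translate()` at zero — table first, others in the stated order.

table();
translate([0, 0, 732]) bookshelf();
translate([1276, 0, 0]) I_beam();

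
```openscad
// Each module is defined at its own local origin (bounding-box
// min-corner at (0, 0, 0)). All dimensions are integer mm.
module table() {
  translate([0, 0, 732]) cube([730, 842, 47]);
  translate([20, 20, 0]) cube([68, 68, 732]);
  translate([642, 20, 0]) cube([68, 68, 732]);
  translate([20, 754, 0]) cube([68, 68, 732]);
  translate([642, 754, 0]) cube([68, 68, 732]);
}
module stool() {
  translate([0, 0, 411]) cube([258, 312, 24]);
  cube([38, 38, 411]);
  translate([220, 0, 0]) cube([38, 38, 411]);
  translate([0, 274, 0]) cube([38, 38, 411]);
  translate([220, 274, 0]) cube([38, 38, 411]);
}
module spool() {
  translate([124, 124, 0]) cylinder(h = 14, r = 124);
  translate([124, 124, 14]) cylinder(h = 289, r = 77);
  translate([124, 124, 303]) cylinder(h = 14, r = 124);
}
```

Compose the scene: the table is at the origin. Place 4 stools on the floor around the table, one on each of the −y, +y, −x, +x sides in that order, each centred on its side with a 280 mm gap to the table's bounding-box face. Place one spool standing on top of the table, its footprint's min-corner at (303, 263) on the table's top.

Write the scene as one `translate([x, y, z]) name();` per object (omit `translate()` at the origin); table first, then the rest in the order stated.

table();
translate([236, -592, 0]) stool();
translate([236, 1122, 0]) stool();
translate([-538, 265, 0]) stool();
translate([1010, 265, 0]) stool();
translate([303, 263, 779]) spool();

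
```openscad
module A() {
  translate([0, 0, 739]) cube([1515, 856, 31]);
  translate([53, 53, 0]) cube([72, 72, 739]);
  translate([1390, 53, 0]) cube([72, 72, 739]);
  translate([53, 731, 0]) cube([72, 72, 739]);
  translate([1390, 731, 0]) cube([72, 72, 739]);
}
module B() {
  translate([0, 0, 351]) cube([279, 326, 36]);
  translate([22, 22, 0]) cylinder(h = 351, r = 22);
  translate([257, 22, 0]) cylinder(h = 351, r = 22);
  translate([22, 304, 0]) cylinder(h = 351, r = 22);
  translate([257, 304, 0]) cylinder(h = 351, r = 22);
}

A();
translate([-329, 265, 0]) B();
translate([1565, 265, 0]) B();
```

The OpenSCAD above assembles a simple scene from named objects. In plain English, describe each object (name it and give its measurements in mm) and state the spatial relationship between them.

A is a table: top 1515 mm (x) × 856 mm (y), 31 mm thick, upper face at z = 770 mm, on four 72×72 mm square legs, each inset 53 mm from the nearest pair of top edges, running from z = 0 to the bottom of the top.

B is a simple wooden stool: a rectangular seat 279 mm (x) by 326 mm (y), 36 mm thick, top face at z = 387 mm, on four round legs, each 44 mm in diameter. The legs rest on z = 0, each leg's axis is inset half a diameter from the nearest pair of seat edges (so the leg's bounding box is flush with the corner).

Two stools sit around the table at the −x, +x sides.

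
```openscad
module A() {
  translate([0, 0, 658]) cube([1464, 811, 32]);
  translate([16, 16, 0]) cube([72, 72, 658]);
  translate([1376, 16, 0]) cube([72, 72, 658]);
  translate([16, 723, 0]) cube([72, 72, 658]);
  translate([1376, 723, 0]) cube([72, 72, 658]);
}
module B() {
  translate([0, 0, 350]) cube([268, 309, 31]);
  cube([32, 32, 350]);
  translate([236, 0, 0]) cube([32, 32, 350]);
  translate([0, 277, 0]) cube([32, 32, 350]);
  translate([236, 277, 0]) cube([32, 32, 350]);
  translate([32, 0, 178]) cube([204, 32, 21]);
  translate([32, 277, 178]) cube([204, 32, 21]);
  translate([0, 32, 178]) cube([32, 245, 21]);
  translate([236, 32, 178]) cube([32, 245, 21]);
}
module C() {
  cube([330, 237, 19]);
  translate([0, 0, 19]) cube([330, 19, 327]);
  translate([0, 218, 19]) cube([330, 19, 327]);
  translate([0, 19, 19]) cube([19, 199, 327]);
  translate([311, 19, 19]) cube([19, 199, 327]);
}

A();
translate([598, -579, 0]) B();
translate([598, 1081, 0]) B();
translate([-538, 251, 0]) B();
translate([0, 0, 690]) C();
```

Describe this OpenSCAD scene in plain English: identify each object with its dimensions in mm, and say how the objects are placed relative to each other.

A is a table with a 1464×811 mm rectangular top, 32 mm thick, top surface at z = 690 mm, supported by four 72×72 mm square legs, each inset 16 mm from the nearest pair of top edges, running from the floor.

B is a simple wooden stool: a rectangular seat 268 mm (x) by 309 mm (y), 31 mm thick, top face at z = 381 mm, on four square legs, each 32×32 mm in cross-section. The legs rest on z = 0, each flush with a corner of the seat. Four stretchers, 32 mm wide and 21 mm tall, connect adjacent legs with their undersides at z = 178 mm, each running between the inner faces of the legs it joins and aligned with the legs' outer faces on the other axis.

C is an open storage box with external size 330×237×346 mm and wall thickness 19 mm (the base is also 19 mm thick). The base covers the whole footprint; the four walls stand on the base, with the y-facing walls full-width and the x-facing walls fitting between their inner faces.

Three stools sit around the table at the −y, +y, −x sides. The open box is on top of the table.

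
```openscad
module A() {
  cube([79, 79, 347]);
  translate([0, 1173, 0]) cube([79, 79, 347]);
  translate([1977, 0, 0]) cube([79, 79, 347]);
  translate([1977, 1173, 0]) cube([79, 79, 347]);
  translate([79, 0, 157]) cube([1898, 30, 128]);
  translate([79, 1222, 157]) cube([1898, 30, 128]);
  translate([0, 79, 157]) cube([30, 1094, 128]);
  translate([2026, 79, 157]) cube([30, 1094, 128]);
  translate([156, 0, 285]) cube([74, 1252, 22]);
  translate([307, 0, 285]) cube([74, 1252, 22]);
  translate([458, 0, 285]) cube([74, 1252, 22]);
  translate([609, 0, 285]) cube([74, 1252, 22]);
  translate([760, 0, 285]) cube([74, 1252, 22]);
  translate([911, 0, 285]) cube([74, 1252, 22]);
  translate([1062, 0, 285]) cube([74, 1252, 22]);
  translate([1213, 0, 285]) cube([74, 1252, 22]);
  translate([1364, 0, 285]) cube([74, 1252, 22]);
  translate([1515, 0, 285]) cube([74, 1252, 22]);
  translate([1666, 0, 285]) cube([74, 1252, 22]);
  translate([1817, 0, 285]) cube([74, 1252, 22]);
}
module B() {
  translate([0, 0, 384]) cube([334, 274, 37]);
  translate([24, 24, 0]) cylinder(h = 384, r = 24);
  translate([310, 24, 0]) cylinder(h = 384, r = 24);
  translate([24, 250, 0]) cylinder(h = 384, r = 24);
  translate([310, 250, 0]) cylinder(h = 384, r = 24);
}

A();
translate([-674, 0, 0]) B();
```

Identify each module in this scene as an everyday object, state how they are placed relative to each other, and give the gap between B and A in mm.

The stool's nearest face is 340 mm from the bed frame's −x face.

A is a bed frame. B is a stool. The stool is on the floor beside the bed frame on its −x side. The gap between the stool and the bed frame is 340 mm.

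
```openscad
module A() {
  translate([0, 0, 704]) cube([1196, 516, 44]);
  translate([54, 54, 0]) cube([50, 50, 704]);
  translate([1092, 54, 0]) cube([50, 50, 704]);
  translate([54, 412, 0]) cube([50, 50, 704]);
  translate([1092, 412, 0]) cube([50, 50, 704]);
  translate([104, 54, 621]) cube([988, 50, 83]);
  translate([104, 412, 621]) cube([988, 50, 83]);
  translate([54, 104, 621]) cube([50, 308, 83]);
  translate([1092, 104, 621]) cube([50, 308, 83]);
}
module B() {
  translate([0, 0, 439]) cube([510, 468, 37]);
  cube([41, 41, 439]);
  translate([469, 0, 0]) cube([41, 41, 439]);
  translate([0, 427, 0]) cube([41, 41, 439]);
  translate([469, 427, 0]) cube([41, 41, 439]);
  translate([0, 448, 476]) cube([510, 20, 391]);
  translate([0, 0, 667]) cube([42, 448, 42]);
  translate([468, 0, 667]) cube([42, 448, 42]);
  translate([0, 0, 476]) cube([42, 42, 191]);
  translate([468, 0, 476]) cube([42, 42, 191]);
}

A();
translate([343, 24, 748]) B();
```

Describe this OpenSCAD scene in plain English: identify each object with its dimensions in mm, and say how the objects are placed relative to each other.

A is a table: top 1196 mm (x) × 516 mm (y), 44 mm thick, upper face at z = 748 mm, on four 50×50 mm square legs, each inset 54 mm from the nearest pair of top edges, running from z = 0 to the bottom of the top. Four apron rails, 50 mm thick and 83 mm tall, run between adjacent legs with their top edges flush with the underside of the top and their outer faces flush with the legs' outer faces.

B is a chair. The seat is a 510×468×37 mm slab with its top at z = 476 mm, on four 41×41 mm corner legs (flush with the seat edges, standing on z = 0). A flat backrest 20 mm thick, 391 mm tall, spans the full seat width and rises from the seat top along its +y edge, rear face flush with the rear of the seat. Two armrests of 42×42 mm section run along each side from the seat's front edge to the front of the backrest, top faces 233 mm above the seat top and outer faces flush with the seat's x-edges; a 42×42 mm post under the front of each armrest stands on the seat at the front corner.

The chair is on top of the table, centred.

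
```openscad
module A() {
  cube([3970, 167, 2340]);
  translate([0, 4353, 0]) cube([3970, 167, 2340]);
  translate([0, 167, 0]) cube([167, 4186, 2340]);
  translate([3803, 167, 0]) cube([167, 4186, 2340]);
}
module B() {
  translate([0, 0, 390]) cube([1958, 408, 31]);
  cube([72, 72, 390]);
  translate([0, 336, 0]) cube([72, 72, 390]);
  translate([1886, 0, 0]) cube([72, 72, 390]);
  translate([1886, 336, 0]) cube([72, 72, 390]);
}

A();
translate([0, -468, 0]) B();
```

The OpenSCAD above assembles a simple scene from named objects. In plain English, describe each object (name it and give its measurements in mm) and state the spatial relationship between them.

A is the wall frame of a small rectangular building: four walls, each 2340 mm tall and 167 mm thick, enclosing a footprint 3970 mm (x) by 4520 mm (y) outside-to-outside, with no floor or roof. The front and back walls (the −y and +y sides) span the full width; the two side walls fit between them.

B is a long wooden bench with a 1958 mm (x) × 408 mm (y) seat, 31 mm thick, its top surface 421 mm above the floor. Four 72 mm square legs at the seat corners, flush with the edges, run from z = 0 to the seat underside.

The bench is on the floor beside the house frame on its −y side.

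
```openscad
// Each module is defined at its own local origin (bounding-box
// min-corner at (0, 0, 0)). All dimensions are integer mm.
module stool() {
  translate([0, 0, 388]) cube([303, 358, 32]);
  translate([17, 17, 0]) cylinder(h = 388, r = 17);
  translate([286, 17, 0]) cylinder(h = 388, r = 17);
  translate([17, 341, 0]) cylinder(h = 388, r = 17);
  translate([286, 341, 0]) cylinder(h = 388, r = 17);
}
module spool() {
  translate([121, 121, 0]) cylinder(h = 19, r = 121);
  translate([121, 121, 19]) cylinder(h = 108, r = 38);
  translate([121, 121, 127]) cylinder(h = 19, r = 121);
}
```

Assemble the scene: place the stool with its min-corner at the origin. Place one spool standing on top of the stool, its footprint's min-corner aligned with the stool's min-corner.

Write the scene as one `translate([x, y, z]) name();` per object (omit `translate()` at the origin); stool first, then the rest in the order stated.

stool();
translate([0, 0, 420]) spool();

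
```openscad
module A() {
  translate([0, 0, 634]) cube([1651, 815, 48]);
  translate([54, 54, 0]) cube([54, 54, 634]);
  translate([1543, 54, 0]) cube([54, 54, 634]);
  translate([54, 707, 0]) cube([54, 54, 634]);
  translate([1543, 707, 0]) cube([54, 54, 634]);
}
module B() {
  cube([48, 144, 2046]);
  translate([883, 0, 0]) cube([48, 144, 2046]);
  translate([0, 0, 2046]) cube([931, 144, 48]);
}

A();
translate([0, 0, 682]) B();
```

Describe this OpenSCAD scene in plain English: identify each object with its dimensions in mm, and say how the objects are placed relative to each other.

A is a table with a 1651×815 mm rectangular top, 48 mm thick, top surface at z = 682 mm, supported by four 54×54 mm square legs, each inset 54 mm from the nearest pair of top edges, running from the floor.

B is a door frame. The clear opening is 835 mm wide and 2046 mm high. Two 48 mm wide jambs, 144 mm deep, stand either side of the opening from the floor to the top of the opening. A 48 mm thick head sits across the top of both jambs, spanning the full outside width of the frame.

The door frame is on top of the table.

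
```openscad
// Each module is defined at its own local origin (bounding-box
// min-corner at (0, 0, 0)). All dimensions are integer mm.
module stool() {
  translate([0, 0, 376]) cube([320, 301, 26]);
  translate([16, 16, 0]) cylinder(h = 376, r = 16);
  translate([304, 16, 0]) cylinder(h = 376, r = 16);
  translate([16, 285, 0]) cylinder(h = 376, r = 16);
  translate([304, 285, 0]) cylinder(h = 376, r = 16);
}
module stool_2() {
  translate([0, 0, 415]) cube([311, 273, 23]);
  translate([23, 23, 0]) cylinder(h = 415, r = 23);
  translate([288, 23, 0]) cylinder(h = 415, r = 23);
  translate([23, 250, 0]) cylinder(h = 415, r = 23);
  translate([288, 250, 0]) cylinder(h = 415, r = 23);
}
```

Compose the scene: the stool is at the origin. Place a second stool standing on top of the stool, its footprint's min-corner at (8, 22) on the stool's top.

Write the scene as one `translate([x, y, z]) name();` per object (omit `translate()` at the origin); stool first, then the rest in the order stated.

stool();
translate([8, 22, 402]) stool_2();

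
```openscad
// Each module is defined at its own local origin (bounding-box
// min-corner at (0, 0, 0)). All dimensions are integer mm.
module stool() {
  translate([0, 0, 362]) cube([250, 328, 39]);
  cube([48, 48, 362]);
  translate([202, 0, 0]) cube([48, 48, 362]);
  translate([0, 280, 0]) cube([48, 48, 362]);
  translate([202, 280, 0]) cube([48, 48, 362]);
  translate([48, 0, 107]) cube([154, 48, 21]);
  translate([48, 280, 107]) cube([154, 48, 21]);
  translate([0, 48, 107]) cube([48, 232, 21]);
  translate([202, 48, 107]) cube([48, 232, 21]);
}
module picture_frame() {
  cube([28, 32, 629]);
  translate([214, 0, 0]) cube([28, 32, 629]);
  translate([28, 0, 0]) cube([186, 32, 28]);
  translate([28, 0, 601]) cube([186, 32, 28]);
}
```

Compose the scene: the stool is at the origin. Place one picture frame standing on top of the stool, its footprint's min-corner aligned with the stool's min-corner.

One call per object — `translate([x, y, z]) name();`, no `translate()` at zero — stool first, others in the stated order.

stool();
translate([0, 0, 401]) picture_frame();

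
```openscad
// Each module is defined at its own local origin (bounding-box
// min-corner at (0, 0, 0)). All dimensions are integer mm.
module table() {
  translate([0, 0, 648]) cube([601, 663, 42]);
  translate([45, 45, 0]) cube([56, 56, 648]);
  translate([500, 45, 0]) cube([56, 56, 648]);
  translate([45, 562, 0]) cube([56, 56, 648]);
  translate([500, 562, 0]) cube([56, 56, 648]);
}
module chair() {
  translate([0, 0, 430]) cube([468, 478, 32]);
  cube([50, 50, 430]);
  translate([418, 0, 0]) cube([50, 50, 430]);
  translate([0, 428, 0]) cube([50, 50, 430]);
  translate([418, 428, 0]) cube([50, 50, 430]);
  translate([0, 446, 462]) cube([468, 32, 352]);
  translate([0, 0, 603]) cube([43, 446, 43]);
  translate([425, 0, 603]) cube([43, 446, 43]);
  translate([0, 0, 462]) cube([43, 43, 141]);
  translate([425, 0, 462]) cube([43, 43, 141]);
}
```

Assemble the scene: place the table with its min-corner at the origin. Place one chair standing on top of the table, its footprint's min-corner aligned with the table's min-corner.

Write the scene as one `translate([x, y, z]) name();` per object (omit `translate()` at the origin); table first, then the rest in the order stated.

table();
translate([0, 0, 690]) chair();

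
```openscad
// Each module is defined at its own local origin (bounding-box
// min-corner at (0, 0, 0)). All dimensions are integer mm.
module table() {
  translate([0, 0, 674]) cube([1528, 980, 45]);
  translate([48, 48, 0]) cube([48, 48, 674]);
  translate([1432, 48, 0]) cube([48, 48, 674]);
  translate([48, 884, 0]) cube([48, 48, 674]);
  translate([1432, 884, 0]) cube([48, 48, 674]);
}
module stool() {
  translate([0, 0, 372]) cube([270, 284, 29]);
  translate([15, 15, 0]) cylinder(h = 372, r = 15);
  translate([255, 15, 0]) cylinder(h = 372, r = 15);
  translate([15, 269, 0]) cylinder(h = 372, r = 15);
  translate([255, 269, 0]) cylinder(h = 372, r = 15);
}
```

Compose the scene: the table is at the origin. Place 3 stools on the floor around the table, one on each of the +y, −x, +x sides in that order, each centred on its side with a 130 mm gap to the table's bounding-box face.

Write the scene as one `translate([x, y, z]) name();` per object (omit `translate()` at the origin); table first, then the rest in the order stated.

table();
translate([629, 1110, 0]) stool();
translate([-400, 348, 0]) stool();
translate([1658, 348, 0]) stool();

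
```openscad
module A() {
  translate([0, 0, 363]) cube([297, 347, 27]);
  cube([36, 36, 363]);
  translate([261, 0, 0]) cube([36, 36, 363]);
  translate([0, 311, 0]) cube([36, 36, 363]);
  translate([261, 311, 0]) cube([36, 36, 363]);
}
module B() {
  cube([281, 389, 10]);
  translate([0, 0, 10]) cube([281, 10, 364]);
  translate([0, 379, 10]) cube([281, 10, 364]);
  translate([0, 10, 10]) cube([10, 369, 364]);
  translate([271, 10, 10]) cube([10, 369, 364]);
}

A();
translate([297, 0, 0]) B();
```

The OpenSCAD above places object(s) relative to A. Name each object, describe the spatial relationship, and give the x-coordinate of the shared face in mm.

The stool's +x face and the open box's −x face are both at x = 297 mm.

A is a stool. B is an open box. The open box is against the stool's +x side, with their −y faces flush. The x-coordinate of the shared face is 297 mm.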